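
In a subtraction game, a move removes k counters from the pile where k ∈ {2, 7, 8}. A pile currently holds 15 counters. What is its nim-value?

0

Grundy values for subtraction set {2, 7, 8}:
k:     0  1  2  3  4  5  6  7  8  9 10 11 12 13 14 15
g(k):  0  0  1  1  0  0  1  1  2  2  0  3  1  2  0  0
So g(15) = 0.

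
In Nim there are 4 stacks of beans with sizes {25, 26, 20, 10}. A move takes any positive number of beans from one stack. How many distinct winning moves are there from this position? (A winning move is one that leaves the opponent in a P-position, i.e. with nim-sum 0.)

3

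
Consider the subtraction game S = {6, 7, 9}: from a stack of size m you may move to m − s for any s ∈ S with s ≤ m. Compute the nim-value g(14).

Grundy values for subtraction set {6, 7, 9}:
k:     0  1  2  3  4  5  6  7  8  9 10 11 12 13 14
g(k):  0  0  0  0  0  0  1  1  1  1  1  1  2  2  2
So g(14) = 2.

2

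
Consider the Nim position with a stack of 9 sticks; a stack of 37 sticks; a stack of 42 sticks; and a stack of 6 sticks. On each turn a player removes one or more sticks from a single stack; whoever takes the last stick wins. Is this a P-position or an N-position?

P-position

In binary:
  001001  (9)
  100101  (37)
  101010  (42)
  000110  (6)
  ------
  000000  (0)
The nim-sum is 0, so this is a P-position: the player to move is in a losing position under optimal play.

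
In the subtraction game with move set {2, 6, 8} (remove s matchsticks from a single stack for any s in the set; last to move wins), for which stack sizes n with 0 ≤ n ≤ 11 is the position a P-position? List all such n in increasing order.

0, 1, 4, 5

Build the Grundy sequence with g(k) = mex{g(k−s) : s ∈ {2, 6, 8}, s ≤ k}:
g(0) = mex{} = 0
g(1) = mex{} = 0
g(2) = mex{0} = 1
g(3) = mex{0} = 1
g(4) = mex{1} = 0
g(5) = mex{1} = 0
g(6) = mex{0} = 1
g(7) = mex{0} = 1
g(8) = mex{0,1} = 2
g(9) = mex{0,1} = 2
g(10) = mex{0,1,2} = 3
g(11) = mex{0,1,2} = 3
The P-positions (g = 0) in 0..11 are 0, 1, 4, 5.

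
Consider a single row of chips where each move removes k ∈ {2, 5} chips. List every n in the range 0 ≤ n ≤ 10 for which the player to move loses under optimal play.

Build the Grundy sequence with g(k) = mex{g(k−s) : s ∈ {2, 5}, s ≤ k}:
k:     0  1  2  3  4  5  6  7  8  9 10
g(k):  0  0  1  1  0  2  1  0  0  1  1
The P-positions (g = 0) in 0..10 are 0, 1, 4, 7, 8.

0, 1, 4, 7, 8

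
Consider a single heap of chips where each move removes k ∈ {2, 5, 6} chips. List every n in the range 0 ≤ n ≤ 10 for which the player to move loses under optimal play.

0, 1, 4, 8

Compute g(0), g(1), … for moves {2, 5, 6}:
k:     0  1  2  3  4  5  6  7  8  9 10
g(k):  0  0  1  1  0  2  1  3  0  2  1
The P-positions (g = 0) in 0..10 are 0, 1, 4, 8.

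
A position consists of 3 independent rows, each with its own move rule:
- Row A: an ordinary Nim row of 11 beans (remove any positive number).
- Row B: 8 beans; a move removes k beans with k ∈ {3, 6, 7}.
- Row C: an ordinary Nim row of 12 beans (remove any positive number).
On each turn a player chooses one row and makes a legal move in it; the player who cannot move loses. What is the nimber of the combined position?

5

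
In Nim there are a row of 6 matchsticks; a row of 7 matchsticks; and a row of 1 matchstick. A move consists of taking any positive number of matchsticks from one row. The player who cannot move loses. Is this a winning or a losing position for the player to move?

Losing position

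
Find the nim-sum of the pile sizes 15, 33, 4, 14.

36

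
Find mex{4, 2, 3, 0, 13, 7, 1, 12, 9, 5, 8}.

6

The values 0, 1, 2, 3, 4, 5 are all present; 6 is the first non-negative integer missing from the set.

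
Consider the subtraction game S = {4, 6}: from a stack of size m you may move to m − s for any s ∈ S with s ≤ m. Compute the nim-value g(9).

2

Build the Grundy sequence with g(k) = mex{g(k−s) : s ∈ {4, 6}, s ≤ k}:
g(0) = mex{} = 0
g(1) = mex{} = 0
g(2) = mex{} = 0
g(3) = mex{} = 0
g(4) = mex{0} = 1
g(5) = mex{0} = 1
g(6) = mex{0} = 1
g(7) = mex{0} = 1
g(8) = mex{0,1} = 2
g(9) = mex{0,1} = 2
So g(9) = 2.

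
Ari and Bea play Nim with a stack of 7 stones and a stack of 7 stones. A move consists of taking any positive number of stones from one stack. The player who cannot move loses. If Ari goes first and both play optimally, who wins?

Bea wins

Nim-sum: 7 ⊕ 7 = 0.
The nim-sum is 0, so this is a P-position: the player to move is in a losing position under optimal play; Ari is about to move from it and so loses — Bea wins.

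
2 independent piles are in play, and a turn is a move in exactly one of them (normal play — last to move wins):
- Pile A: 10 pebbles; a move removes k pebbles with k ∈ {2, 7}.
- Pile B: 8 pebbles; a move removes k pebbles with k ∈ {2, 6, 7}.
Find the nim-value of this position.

2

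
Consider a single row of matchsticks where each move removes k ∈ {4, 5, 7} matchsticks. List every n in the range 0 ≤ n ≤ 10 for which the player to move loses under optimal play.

Grundy values for subtraction set {4, 5, 7}:
k:     0  1  2  3  4  5  6  7  8  9 10
g(k):  0  0  0  0  1  1  1  1  2  2  2
The P-positions (g = 0) in 0..10 are 0, 1, 2, 3.

0, 1, 2, 3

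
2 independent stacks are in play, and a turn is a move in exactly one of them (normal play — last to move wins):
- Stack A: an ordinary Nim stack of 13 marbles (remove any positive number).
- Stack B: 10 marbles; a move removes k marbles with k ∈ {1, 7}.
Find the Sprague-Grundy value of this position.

13

Stack A is a plain Nim stack of size 13, so its Grundy value is 13.
Build the Grundy sequence for stack B with g(k) = mex{g(k−s) : s ∈ {1, 7}, s ≤ k}:
k:     0  1  2  3  4  5  6  7  8  9 10
g(k):  0  1  0  1  0  1  0  1  0  1  0
So g(10) = 0.
By the Sprague-Grundy theorem, the Grundy value of a sum of independent games is the XOR of the component values.
Combined value = 13 ⊕ 0 = 13.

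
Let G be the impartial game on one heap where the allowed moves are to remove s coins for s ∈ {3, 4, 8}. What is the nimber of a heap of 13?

0

Compute g(0), g(1), … for moves {3, 4, 8}:
g(0) = mex{} = 0
g(1) = mex{} = 0
g(2) = mex{} = 0
g(3) = mex{0} = 1
g(4) = mex{0} = 1
g(5) = mex{0} = 1
g(6) = mex{0,1} = 2
g(7) = mex{1} = 0
g(8) = mex{0,1} = 2
g(9) = mex{0,1,2} = 3
g(10) = mex{0,2} = 1
g(11) = mex{0,1,2} = 3
g(12) = mex{1,2,3} = 0
g(13) = mex{1,3} = 0
So g(13) = 0.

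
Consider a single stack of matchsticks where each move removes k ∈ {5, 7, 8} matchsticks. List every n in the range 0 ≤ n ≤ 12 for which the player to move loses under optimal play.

0, 1, 2, 3, 4

Grundy values for subtraction set {5, 7, 8}:
g(0) = mex{} = 0
g(1) = mex{} = 0
g(2) = mex{} = 0
g(3) = mex{} = 0
g(4) = mex{} = 0
g(5) = mex{0} = 1
g(6) = mex{0} = 1
g(7) = mex{0} = 1
g(8) = mex{0} = 1
g(9) = mex{0} = 1
g(10) = mex{0,1} = 2
g(11) = mex{0,1} = 2
g(12) = mex{0,1} = 2
The P-positions (g = 0) in 0..12 are 0, 1, 2, 3, 4.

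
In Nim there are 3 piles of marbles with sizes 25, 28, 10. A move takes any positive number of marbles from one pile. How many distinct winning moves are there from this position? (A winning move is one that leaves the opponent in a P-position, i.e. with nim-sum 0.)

Compute the nim-sum pairwise:
25 ^ 28 = 5
5 ^ 10 = 15
The overall nim-sum is X = 15. A pile of size p has a winning move iff p XOR X < p (reduce it to p XOR X).
  25: 25 XOR 15 = 22 < 25 — winning move (to 22).
  28: 28 XOR 15 = 19 < 28 — winning move (to 19).
  10: 10 XOR 15 = 5 < 10 — winning move (to 5).
That gives 3 winning moves.

3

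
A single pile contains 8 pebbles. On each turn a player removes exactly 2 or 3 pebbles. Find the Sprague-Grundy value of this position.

1

Build the Grundy sequence with g(k) = mex{g(k−s) : s ∈ {2, 3}, s ≤ k}:
k:     0  1  2  3  4  5  6  7  8
g(k):  0  0  1  1  2  0  0  1  1
So g(8) = 1.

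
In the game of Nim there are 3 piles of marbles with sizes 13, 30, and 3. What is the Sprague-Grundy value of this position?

16

Compute the nim-sum pairwise:
13 ^ 30 = 19
19 ^ 3 = 16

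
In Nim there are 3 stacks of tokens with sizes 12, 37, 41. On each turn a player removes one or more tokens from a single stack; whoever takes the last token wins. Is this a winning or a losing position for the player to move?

Write each in binary and XOR column by column:
  001100  (12)
  100101  (37)
  101001  (41)
  ------
  000000  (0)
The nim-sum is 0, so this is a P-position: the player to move is in a losing position under optimal play.

Losing position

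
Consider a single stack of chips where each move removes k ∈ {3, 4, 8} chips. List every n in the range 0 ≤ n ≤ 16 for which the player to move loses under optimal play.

0, 1, 2, 7, 12, 13, 14

Compute g(0), g(1), … for moves {3, 4, 8}:
k:     0  1  2  3  4  5  6  7  8  9 10 11 12 13 14 15 16
g(k):  0  0  0  1  1  1  2  0  2  3  1  3  0  0  0  1  1
The P-positions (g = 0) in 0..16 are 0, 1, 2, 7, 12, 13, 14.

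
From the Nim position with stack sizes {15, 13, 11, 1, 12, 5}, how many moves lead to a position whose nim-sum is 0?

5

Bitwise XOR of the heap sizes:
  1111  (15)
  1101  (13)
  1011  (11)
  0001  (1)
  1100  (12)
  0101  (5)
  ----
  0001  (1)
The overall nim-sum is X = 1. A stack of size p has a winning move iff p XOR X < p (reduce it to p XOR X).
  15: 15 XOR 1 = 14 < 15 — winning move (to 14).
  13: 13 XOR 1 = 12 < 13 — winning move (to 12).
  11: 11 XOR 1 = 10 < 11 — winning move (to 10).
  1: 1 XOR 1 = 0 < 1 — winning move (to 0).
  12: 12 XOR 1 = 13 ≥ 12 — no move.
  5: 5 XOR 1 = 4 < 5 — winning move (to 4).
That gives 5 winning moves.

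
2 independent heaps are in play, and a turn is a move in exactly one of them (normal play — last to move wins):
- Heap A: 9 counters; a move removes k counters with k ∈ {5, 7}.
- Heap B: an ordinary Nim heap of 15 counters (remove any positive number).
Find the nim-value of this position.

14

For heap A, compute g(0), g(1), … with moves {5, 7}:
k:     0  1  2  3  4  5  6  7  8  9
g(k):  0  0  0  0  0  1  1  1  1  1
So g(9) = 1.
Heap B is a plain Nim heap of size 15, so its Grundy value is 15.
By the Sprague-Grundy theorem, the Grundy value of a sum of independent games is the XOR of the component values.
Combined value = 1 XOR 15 = 14.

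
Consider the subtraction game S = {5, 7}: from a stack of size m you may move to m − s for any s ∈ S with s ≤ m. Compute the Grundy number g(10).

2

Grundy values for subtraction set {5, 7}:
k:     0  1  2  3  4  5  6  7  8  9 10
g(k):  0  0  0  0  0  1  1  1  1  1  2
So g(10) = 2.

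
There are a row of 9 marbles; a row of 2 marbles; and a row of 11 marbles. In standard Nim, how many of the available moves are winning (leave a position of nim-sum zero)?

Compute the nim-sum pairwise:
9 XOR 2 = 11
11 XOR 11 = 0
The nim-sum is already 0, so every move leaves a nonzero nim-sum — there are no winning moves.

0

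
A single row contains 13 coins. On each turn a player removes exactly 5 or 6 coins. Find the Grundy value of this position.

0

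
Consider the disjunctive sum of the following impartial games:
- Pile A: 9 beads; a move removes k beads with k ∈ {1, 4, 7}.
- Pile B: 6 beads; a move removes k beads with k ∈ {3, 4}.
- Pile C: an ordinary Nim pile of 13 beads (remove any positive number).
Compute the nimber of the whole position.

14

Build the Grundy sequence for pile A with g(k) = mex{g(k−s) : s ∈ {1, 4, 7}, s ≤ k}:
k:     0  1  2  3  4  5  6  7  8  9
g(k):  0  1  0  1  2  0  1  2  0  1
So g(9) = 1.
Grundy values for pile B (subtraction set {3, 4}):
k:     0  1  2  3  4  5  6
g(k):  0  0  0  1  1  1  2
So g(6) = 2.
Pile C is a plain Nim pile of size 13, so its Grundy value is 13.
The value of a disjunctive sum is the nim-sum of the parts.
Combined value = 1 ⊕ 2 ⊕ 13 = 14.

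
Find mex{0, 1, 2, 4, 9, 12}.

3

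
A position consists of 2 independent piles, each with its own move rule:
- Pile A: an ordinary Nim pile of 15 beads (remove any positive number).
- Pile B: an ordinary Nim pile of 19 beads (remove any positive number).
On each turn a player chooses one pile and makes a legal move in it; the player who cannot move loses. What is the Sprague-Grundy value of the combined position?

Pile A is a plain Nim pile of size 15, so its Grundy value is 15.
Pile B is a plain Nim pile of size 19, so its Grundy value is 19.
The value of a disjunctive sum is the nim-sum of the parts.
Combined value = 15 XOR 19 = 28.

28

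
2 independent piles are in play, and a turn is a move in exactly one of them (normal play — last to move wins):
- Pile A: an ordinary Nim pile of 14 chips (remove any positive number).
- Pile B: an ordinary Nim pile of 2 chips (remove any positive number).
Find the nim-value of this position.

12

Pile A is a plain Nim pile of size 14, so its Grundy value is 14.
Pile B is a plain Nim pile of size 2, so its Grundy value is 2.
By the Sprague-Grundy theorem, the Grundy value of a sum of independent games is the XOR of the component values.
Combined value = 14 XOR 2 = 12.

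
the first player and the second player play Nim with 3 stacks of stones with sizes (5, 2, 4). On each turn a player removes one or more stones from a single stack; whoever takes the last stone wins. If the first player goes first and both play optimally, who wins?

Nim-sum: 5 XOR 2 XOR 4 = 3.
The nim-sum is 3 ≠ 0, so this is an N-position: the player to move can win; the first player has a winning move.

the first player wins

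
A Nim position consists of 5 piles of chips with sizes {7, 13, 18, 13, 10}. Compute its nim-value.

31

In binary:
  00111  (7)
  01101  (13)
  10010  (18)
  01101  (13)
  01010  (10)
  -----
  11111  (31)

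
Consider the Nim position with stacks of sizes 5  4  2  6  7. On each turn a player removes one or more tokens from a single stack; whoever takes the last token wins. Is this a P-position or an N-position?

N-position

Compute the nim-sum pairwise:
5 ⊕ 4 = 1
1 ⊕ 2 = 3
3 ⊕ 6 = 5
5 ⊕ 7 = 2
The nim-sum is 2 ≠ 0, so this is an N-position: the player to move can win.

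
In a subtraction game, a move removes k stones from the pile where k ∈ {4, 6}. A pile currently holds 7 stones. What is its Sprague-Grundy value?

1

Compute g(0), g(1), … for moves {4, 6}:
k:     0  1  2  3  4  5  6  7
g(k):  0  0  0  0  1  1  1  1
So g(7) = 1.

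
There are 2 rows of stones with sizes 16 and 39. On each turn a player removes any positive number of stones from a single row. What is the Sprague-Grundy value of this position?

Compute the nim-sum pairwise:
16 ⊕ 39 = 55

55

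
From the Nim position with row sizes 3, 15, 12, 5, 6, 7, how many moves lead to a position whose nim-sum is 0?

Compute the nim-sum pairwise:
3 ⊕ 15 = 12
12 ⊕ 12 = 0
0 ⊕ 5 = 5
5 ⊕ 6 = 3
3 ⊕ 7 = 4
The overall nim-sum is X = 4. A row of size p has a winning move iff p XOR X < p (reduce it to p XOR X).
  3: 3 XOR 4 = 7 ≥ 3 — no move.
  15: 15 XOR 4 = 11 < 15 — winning move (to 11).
  12: 12 XOR 4 = 8 < 12 — winning move (to 8).
  5: 5 XOR 4 = 1 < 5 — winning move (to 1).
  6: 6 XOR 4 = 2 < 6 — winning move (to 2).
  7: 7 XOR 4 = 3 < 7 — winning move (to 3).
That gives 5 winning moves.

5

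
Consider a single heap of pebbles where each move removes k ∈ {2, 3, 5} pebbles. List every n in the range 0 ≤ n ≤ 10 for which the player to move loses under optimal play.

Build the Grundy sequence with g(k) = mex{g(k−s) : s ∈ {2, 3, 5}, s ≤ k}:
g(0) = mex{} = 0
g(1) = mex{} = 0
g(2) = mex{0} = 1
g(3) = mex{0} = 1
g(4) = mex{0,1} = 2
g(5) = mex{0,1} = 2
g(6) = mex{0,1,2} = 3
g(7) = mex{1,2} = 0
g(8) = mex{1,2,3} = 0
g(9) = mex{0,2,3} = 1
g(10) = mex{0,2} = 1
The P-positions (g = 0) in 0..10 are 0, 1, 7, 8.

0, 1, 7, 8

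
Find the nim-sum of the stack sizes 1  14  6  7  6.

8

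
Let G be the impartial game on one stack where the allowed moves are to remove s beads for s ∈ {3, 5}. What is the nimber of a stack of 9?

0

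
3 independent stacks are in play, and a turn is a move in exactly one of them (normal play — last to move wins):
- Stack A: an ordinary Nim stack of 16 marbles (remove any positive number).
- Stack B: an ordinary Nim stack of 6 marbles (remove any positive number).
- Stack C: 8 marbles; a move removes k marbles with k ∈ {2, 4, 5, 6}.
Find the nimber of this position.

22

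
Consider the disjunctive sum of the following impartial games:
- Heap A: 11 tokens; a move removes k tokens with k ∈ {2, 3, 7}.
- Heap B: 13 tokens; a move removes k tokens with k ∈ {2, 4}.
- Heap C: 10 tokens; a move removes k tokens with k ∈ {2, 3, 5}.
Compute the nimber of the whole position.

1

For heap A, compute g(0), g(1), … with moves {2, 3, 7}:
k:     0  1  2  3  4  5  6  7  8  9 10 11
g(k):  0  0  1  1  2  0  0  1  1  2  0  0
So g(11) = 0.
Build the Grundy sequence for heap B with g(k) = mex{g(k−s) : s ∈ {2, 4}, s ≤ k}:
k:     0  1  2  3  4  5  6  7  8  9 10 11 12 13
g(k):  0  0  1  1  2  2  0  0  1  1  2  2  0  0
So g(13) = 0.
Grundy values for heap C (subtraction set {2, 3, 5}):
k:     0  1  2  3  4  5  6  7  8  9 10
g(k):  0  0  1  1  2  2  3  0  0  1  1
So g(10) = 1.
By the Sprague-Grundy theorem, the Grundy value of a sum of independent games is the XOR of the component values.
Combined value = 0 XOR 0 XOR 1 = 1.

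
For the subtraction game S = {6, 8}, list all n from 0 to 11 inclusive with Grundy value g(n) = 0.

0, 1, 2, 3, 4, 5

Compute g(0), g(1), … for moves {6, 8}:
k:     0  1  2  3  4  5  6  7  8  9 10 11
g(k):  0  0  0  0  0  0  1  1  1  1  1  1
The P-positions (g = 0) in 0..11 are 0, 1, 2, 3, 4, 5.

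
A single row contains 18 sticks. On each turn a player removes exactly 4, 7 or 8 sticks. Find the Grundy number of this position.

Build the Grundy sequence with g(k) = mex{g(k−s) : s ∈ {4, 7, 8}, s ≤ k}:
k:     0  1  2  3  4  5  6  7  8  9 10 11 12 13 14 15 16 17 18
g(k):  0  0  0  0  1  1  1  1  2  2  2  2  0  0  0  0  1  1  1
So g(18) = 1.

1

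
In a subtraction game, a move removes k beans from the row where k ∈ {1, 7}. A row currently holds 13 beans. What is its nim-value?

Build the Grundy sequence with g(k) = mex{g(k−s) : s ∈ {1, 7}, s ≤ k}:
g(0) = mex{} = 0
g(1) = mex{0} = 1
g(2) = mex{1} = 0
g(3) = mex{0} = 1
g(4) = mex{1} = 0
g(5) = mex{0} = 1
g(6) = mex{1} = 0
g(7) = mex{0} = 1
g(8) = mex{1} = 0
g(9) = mex{0} = 1
g(10) = mex{1} = 0
g(11) = mex{0} = 1
g(12) = mex{1} = 0
g(13) = mex{0} = 1
So g(13) = 1.

1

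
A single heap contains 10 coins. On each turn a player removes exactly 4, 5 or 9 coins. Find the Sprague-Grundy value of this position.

2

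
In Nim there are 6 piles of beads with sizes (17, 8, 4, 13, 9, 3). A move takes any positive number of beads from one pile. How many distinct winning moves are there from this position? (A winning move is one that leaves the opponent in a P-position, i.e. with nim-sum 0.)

1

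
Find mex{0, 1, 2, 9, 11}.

The values 0, 1, 2 are all present; 3 is the first non-negative integer missing from the set.

3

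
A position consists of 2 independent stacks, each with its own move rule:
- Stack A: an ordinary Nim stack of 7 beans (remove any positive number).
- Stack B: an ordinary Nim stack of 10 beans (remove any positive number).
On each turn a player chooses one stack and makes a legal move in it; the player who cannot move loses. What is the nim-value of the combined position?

Stack A is a plain Nim stack of size 7, so its Grundy value is 7.
Stack B is a plain Nim stack of size 10, so its Grundy value is 10.
The value of a disjunctive sum is the nim-sum of the parts.
Combined value = 7 ⊕ 10 = 13.

13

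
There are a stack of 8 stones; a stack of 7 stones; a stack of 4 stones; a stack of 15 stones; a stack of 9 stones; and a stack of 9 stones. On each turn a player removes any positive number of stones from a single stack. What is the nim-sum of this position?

4

Compute the nim-sum pairwise:
8 ⊕ 7 = 15
15 ⊕ 4 = 11
11 ⊕ 15 = 4
4 ⊕ 9 = 13
13 ⊕ 9 = 4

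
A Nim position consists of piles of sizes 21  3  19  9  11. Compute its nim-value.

7

Compute the nim-sum pairwise:
21 ^ 3 = 22
22 ^ 19 = 5
5 ^ 9 = 12
12 ^ 11 = 7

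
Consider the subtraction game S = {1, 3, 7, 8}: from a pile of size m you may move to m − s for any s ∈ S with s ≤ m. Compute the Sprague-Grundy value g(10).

2

Build the Grundy sequence with g(k) = mex{g(k−s) : s ∈ {1, 3, 7, 8}, s ≤ k}:
k:     0  1  2  3  4  5  6  7  8  9 10
g(k):  0  1  0  1  0  1  0  1  2  3  2
So g(10) = 2.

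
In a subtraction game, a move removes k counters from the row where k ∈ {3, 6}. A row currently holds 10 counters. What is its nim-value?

0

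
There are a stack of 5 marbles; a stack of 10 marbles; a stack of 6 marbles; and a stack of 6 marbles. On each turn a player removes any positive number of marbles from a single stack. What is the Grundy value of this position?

15

Nim-sum: 5 XOR 10 XOR 6 XOR 6 = 15.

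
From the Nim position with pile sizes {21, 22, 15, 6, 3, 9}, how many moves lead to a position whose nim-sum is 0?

0

Compute the nim-sum pairwise:
21 ⊕ 22 = 3
3 ⊕ 15 = 12
12 ⊕ 6 = 10
10 ⊕ 3 = 9
9 ⊕ 9 = 0
The nim-sum is already 0, so every move leaves a nonzero nim-sum — there are no winning moves.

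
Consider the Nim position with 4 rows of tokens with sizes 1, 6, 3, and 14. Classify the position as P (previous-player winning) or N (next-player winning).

In binary:
  0001  (1)
  0110  (6)
  0011  (3)
  1110  (14)
  ----
  1010  (10)
The nim-sum is 10 ≠ 0, so this is an N-position: the player to move can win.

N-position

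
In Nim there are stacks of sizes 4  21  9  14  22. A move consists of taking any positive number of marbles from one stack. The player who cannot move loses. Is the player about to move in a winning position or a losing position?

Nim-sum: 4 XOR 21 XOR 9 XOR 14 XOR 22 = 0.
The nim-sum is 0, so this is a P-position: the player to move is in a losing position under optimal play.

Losing position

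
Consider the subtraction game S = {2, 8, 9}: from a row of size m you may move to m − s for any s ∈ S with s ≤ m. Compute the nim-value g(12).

Grundy values for subtraction set {2, 8, 9}:
g(0) = mex{} = 0
g(1) = mex{} = 0
g(2) = mex{0} = 1
g(3) = mex{0} = 1
g(4) = mex{1} = 0
g(5) = mex{1} = 0
g(6) = mex{0} = 1
g(7) = mex{0} = 1
g(8) = mex{0,1} = 2
g(9) = mex{0,1} = 2
g(10) = mex{0,1,2} = 3
g(11) = mex{1,2} = 0
g(12) = mex{0,1,3} = 2
So g(12) = 2.

2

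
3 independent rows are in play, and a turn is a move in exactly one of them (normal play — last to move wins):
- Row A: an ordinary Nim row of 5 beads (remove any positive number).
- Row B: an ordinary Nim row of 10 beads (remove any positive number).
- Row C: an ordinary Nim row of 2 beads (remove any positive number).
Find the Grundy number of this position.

Row A is a plain Nim row of size 5, so its Grundy value is 5.
Row B is a plain Nim row of size 10, so its Grundy value is 10.
Row C is a plain Nim row of size 2, so its Grundy value is 2.
The value of a disjunctive sum is the nim-sum of the parts.
Combined value = 5 ⊕ 10 ⊕ 2 = 13.

13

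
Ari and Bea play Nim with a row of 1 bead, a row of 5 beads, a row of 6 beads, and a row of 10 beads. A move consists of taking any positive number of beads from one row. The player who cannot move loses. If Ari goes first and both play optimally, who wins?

Ari wins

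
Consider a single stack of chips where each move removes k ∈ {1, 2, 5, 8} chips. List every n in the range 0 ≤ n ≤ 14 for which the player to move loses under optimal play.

0, 3, 6, 9, 12

Build the Grundy sequence with g(k) = mex{g(k−s) : s ∈ {1, 2, 5, 8}, s ≤ k}:
g(0) = mex{} = 0
g(1) = mex{0} = 1
g(2) = mex{0,1} = 2
g(3) = mex{1,2} = 0
g(4) = mex{0,2} = 1
g(5) = mex{0,1} = 2
g(6) = mex{1,2} = 0
g(7) = mex{0,2} = 1
g(8) = mex{0,1} = 2
g(9) = mex{1,2} = 0
g(10) = mex{0,2} = 1
g(11) = mex{0,1} = 2
g(12) = mex{1,2} = 0
g(13) = mex{0,2} = 1
g(14) = mex{0,1} = 2
The P-positions (g = 0) in 0..14 are 0, 3, 6, 9, 12.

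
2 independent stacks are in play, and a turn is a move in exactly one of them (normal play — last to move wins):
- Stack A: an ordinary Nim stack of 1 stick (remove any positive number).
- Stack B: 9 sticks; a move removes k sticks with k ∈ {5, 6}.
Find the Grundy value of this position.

Stack A is a plain Nim stack of size 1, so its Grundy value is 1.
Grundy values for stack B (subtraction set {5, 6}):
k:     0  1  2  3  4  5  6  7  8  9
g(k):  0  0  0  0  0  1  1  1  1  1
So g(9) = 1.
The value of a disjunctive sum is the nim-sum of the parts.
Combined value = 1 ⊕ 1 = 0.

0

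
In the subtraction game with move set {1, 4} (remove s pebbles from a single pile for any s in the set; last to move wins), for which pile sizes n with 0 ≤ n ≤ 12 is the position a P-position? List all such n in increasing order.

0, 2, 5, 7, 10, 12

Compute g(0), g(1), … for moves {1, 4}:
g(0) = mex{} = 0
g(1) = mex{0} = 1
g(2) = mex{1} = 0
g(3) = mex{0} = 1
g(4) = mex{0,1} = 2
g(5) = mex{1,2} = 0
g(6) = mex{0} = 1
g(7) = mex{1} = 0
g(8) = mex{0,2} = 1
g(9) = mex{0,1} = 2
g(10) = mex{1,2} = 0
g(11) = mex{0} = 1
g(12) = mex{1} = 0
The P-positions (g = 0) in 0..12 are 0, 2, 5, 7, 10, 12.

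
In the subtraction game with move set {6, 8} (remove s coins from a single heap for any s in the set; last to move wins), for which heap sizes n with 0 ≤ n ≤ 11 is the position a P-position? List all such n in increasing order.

Build the Grundy sequence with g(k) = mex{g(k−s) : s ∈ {6, 8}, s ≤ k}:
g(0) = mex{} = 0
g(1) = mex{} = 0
g(2) = mex{} = 0
g(3) = mex{} = 0
g(4) = mex{} = 0
g(5) = mex{} = 0
g(6) = mex{0} = 1
g(7) = mex{0} = 1
g(8) = mex{0} = 1
g(9) = mex{0} = 1
g(10) = mex{0} = 1
g(11) = mex{0} = 1
The P-positions (g = 0) in 0..11 are 0, 1, 2, 3, 4, 5.

0, 1, 2, 3, 4, 5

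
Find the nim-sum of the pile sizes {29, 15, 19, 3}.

2

Nim-sum: 29 XOR 15 XOR 19 XOR 3 = 2.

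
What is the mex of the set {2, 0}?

1

0 is in the set but 1 is not, so the mex is 1.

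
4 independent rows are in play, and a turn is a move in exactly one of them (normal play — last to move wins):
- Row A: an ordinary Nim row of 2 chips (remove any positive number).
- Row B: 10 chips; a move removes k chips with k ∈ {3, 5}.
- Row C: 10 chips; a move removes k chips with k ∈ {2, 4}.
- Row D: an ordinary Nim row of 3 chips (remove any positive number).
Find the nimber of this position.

3

Row A is a plain Nim row of size 2, so its Grundy value is 2.
Build the Grundy sequence for row B with g(k) = mex{g(k−s) : s ∈ {3, 5}, s ≤ k}:
k:     0  1  2  3  4  5  6  7  8  9 10
g(k):  0  0  0  1  1  1  2  2  0  0  0
So g(10) = 0.
Grundy values for row C (subtraction set {2, 4}):
k:     0  1  2  3  4  5  6  7  8  9 10
g(k):  0  0  1  1  2  2  0  0  1  1  2
So g(10) = 2.
Row D is a plain Nim row of size 3, so its Grundy value is 3.
By the Sprague-Grundy theorem, the Grundy value of a sum of independent games is the XOR of the component values.
Combined value = 2 ⊕ 0 ⊕ 2 ⊕ 3 = 3.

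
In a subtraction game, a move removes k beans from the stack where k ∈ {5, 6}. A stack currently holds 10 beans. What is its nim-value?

2

Compute g(0), g(1), … for moves {5, 6}:
k:     0  1  2  3  4  5  6  7  8  9 10
g(k):  0  0  0  0  0  1  1  1  1  1  2
So g(10) = 2.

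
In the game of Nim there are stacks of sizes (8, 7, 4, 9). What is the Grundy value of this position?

In binary:
  1000  (8)
  0111  (7)
  0100  (4)
  1001  (9)
  ----
  0010  (2)

2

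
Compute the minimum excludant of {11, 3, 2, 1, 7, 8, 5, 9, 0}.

4

The values 0, 1, 2, 3 are all present; 4 is the first non-negative integer missing from the set.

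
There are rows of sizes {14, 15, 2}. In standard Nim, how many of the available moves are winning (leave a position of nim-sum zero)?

Write each in binary and XOR column by column:
  1110  (14)
  1111  (15)
  0010  (2)
  ----
  0011  (3)
The overall nim-sum is X = 3. A row of size p has a winning move iff p XOR X < p (reduce it to p XOR X).
  14: 14 XOR 3 = 13 < 14 — winning move (to 13).
  15: 15 XOR 3 = 12 < 15 — winning move (to 12).
  2: 2 XOR 3 = 1 < 2 — winning move (to 1).
That gives 3 winning moves.

3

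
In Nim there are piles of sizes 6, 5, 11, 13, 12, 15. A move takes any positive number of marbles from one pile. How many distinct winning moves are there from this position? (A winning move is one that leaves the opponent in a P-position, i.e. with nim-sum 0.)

5

Compute the nim-sum pairwise:
6 ⊕ 5 = 3
3 ⊕ 11 = 8
8 ⊕ 13 = 5
5 ⊕ 12 = 9
9 ⊕ 15 = 6
The overall nim-sum is X = 6. A pile of size p has a winning move iff p XOR X < p (reduce it to p XOR X).
  6: 6 XOR 6 = 0 < 6 — winning move (to 0).
  5: 5 XOR 6 = 3 < 5 — winning move (to 3).
  11: 11 XOR 6 = 13 ≥ 11 — no move.
  13: 13 XOR 6 = 11 < 13 — winning move (to 11).
  12: 12 XOR 6 = 10 < 12 — winning move (to 10).
  15: 15 XOR 6 = 9 < 15 — winning move (to 9).
That gives 5 winning moves.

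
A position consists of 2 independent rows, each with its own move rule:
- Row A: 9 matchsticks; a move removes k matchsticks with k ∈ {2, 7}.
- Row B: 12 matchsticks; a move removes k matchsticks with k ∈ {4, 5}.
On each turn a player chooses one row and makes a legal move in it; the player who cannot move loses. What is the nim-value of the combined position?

0

Grundy values for row A (subtraction set {2, 7}):
k:     0  1  2  3  4  5  6  7  8  9
g(k):  0  0  1  1  0  0  1  1  2  0
So g(9) = 0.
For row B, compute g(0), g(1), … with moves {4, 5}:
g(0) = mex{} = 0
g(1) = mex{} = 0
g(2) = mex{} = 0
g(3) = mex{} = 0
g(4) = mex{0} = 1
g(5) = mex{0} = 1
g(6) = mex{0} = 1
g(7) = mex{0} = 1
g(8) = mex{0,1} = 2
g(9) = mex{1} = 0
g(10) = mex{1} = 0
g(11) = mex{1} = 0
g(12) = mex{1,2} = 0
So g(12) = 0.
By the Sprague-Grundy theorem, the Grundy value of a sum of independent games is the XOR of the component values.
Combined value = 0 ⊕ 0 = 0.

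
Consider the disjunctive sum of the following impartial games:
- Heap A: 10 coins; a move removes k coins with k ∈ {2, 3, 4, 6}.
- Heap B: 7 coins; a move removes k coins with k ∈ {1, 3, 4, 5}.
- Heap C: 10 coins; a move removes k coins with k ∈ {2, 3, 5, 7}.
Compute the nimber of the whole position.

2

Grundy values for heap A (subtraction set {2, 3, 4, 6}):
g(0) = mex{} = 0
g(1) = mex{} = 0
g(2) = mex{0} = 1
g(3) = mex{0} = 1
g(4) = mex{0,1} = 2
g(5) = mex{0,1} = 2
g(6) = mex{0,1,2} = 3
g(7) = mex{0,1,2} = 3
g(8) = mex{1,2,3} = 0
g(9) = mex{1,2,3} = 0
g(10) = mex{0,2,3} = 1
So g(10) = 1.
Build the Grundy sequence for heap B with g(k) = mex{g(k−s) : s ∈ {1, 3, 4, 5}, s ≤ k}:
g(0) = mex{} = 0
g(1) = mex{0} = 1
g(2) = mex{1} = 0
g(3) = mex{0} = 1
g(4) = mex{0,1} = 2
g(5) = mex{0,1,2} = 3
g(6) = mex{0,1,3} = 2
g(7) = mex{0,1,2} = 3
So g(7) = 3.
For heap C, compute g(0), g(1), … with moves {2, 3, 5, 7}:
g(0) = mex{} = 0
g(1) = mex{} = 0
g(2) = mex{0} = 1
g(3) = mex{0} = 1
g(4) = mex{0,1} = 2
g(5) = mex{0,1} = 2
g(6) = mex{0,1,2} = 3
g(7) = mex{0,1,2} = 3
g(8) = mex{0,1,2,3} = 4
g(9) = mex{1,2,3} = 0
g(10) = mex{1,2,3,4} = 0
So g(10) = 0.
By the Sprague-Grundy theorem, the Grundy value of a sum of independent games is the XOR of the component values.
Combined value = 1 XOR 3 XOR 0 = 2.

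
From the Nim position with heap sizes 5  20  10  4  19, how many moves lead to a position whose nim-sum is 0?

1

Nim-sum: 5 ⊕ 20 ⊕ 10 ⊕ 4 ⊕ 19 = 12.
The overall nim-sum is X = 12. A heap of size p has a winning move iff p XOR X < p (reduce it to p XOR X).
  5: 5 XOR 12 = 9 ≥ 5 — no move.
  20: 20 XOR 12 = 24 ≥ 20 — no move.
  10: 10 XOR 12 = 6 < 10 — winning move (to 6).
  4: 4 XOR 12 = 8 ≥ 4 — no move.
  19: 19 XOR 12 = 31 ≥ 19 — no move.
That gives 1 winning move.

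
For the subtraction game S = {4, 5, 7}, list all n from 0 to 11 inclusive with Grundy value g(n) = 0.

Compute g(0), g(1), … for moves {4, 5, 7}:
g(0) = mex{} = 0
g(1) = mex{} = 0
g(2) = mex{} = 0
g(3) = mex{} = 0
g(4) = mex{0} = 1
g(5) = mex{0} = 1
g(6) = mex{0} = 1
g(7) = mex{0} = 1
g(8) = mex{0,1} = 2
g(9) = mex{0,1} = 2
g(10) = mex{0,1} = 2
g(11) = mex{1} = 0
The P-positions (g = 0) in 0..11 are 0, 1, 2, 3, 11.

0, 1, 2, 3, 11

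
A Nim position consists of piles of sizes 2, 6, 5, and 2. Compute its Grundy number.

3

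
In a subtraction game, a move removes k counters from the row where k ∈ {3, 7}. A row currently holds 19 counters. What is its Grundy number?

1

Build the Grundy sequence with g(k) = mex{g(k−s) : s ∈ {3, 7}, s ≤ k}:
k:     0  1  2  3  4  5  6  7  8  9 10 11 12 13 14 15 16 17 18 19
g(k):  0  0  0  1  1  1  0  2  2  1  0  0  0  1  1  1  0  2  2  1
So g(19) = 1.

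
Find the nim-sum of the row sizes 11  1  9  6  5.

0

Nim-sum: 11 ^ 1 ^ 9 ^ 6 ^ 5 = 0.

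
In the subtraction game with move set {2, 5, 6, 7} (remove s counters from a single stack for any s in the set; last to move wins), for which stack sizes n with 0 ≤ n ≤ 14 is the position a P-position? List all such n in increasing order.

0, 1, 4, 12, 13

Compute g(0), g(1), … for moves {2, 5, 6, 7}:
k:     0  1  2  3  4  5  6  7  8  9 10 11 12 13 14
g(k):  0  0  1  1  0  2  1  3  2  2  3  3  0  0  1
The P-positions (g = 0) in 0..14 are 0, 1, 4, 12, 13.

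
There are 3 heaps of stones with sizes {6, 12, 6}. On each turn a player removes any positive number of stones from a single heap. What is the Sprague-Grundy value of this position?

12

Compute the nim-sum pairwise:
6 ^ 12 = 10
10 ^ 6 = 12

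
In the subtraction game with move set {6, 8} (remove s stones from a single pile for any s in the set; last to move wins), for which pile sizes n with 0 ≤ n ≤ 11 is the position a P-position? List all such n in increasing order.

0, 1, 2, 3, 4, 5

Grundy values for subtraction set {6, 8}:
k:     0  1  2  3  4  5  6  7  8  9 10 11
g(k):  0  0  0  0  0  0  1  1  1  1  1  1
The P-positions (g = 0) in 0..11 are 0, 1, 2, 3, 4, 5.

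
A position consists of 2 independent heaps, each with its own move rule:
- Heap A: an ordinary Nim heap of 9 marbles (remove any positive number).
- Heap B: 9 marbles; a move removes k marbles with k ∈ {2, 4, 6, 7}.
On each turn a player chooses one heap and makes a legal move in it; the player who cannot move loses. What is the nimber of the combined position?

Heap A is a plain Nim heap of size 9, so its Grundy value is 9.
Grundy values for heap B (subtraction set {2, 4, 6, 7}):
g(0) = mex{} = 0
g(1) = mex{} = 0
g(2) = mex{0} = 1
g(3) = mex{0} = 1
g(4) = mex{0,1} = 2
g(5) = mex{0,1} = 2
g(6) = mex{0,1,2} = 3
g(7) = mex{0,1,2} = 3
g(8) = mex{0,1,2,3} = 4
g(9) = mex{1,2,3} = 0
So g(9) = 0.
By the Sprague-Grundy theorem, the Grundy value of a sum of independent games is the XOR of the component values.
Combined value = 9 XOR 0 = 9.

9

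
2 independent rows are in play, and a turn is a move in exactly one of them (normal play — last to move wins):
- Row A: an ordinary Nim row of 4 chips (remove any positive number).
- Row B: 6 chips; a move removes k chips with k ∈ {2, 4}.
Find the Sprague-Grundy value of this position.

4

Row A is a plain Nim row of size 4, so its Grundy value is 4.
Grundy values for row B (subtraction set {2, 4}):
g(0) = mex{} = 0
g(1) = mex{} = 0
g(2) = mex{0} = 1
g(3) = mex{0} = 1
g(4) = mex{0,1} = 2
g(5) = mex{0,1} = 2
g(6) = mex{1,2} = 0
So g(6) = 0.
By the Sprague-Grundy theorem, the Grundy value of a sum of independent games is the XOR of the component values.
Combined value = 4 ⊕ 0 = 4.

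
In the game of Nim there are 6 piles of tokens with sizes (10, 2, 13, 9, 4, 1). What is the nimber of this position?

9

Compute the nim-sum pairwise:
10 XOR 2 = 8
8 XOR 13 = 5
5 XOR 9 = 12
12 XOR 4 = 8
8 XOR 1 = 9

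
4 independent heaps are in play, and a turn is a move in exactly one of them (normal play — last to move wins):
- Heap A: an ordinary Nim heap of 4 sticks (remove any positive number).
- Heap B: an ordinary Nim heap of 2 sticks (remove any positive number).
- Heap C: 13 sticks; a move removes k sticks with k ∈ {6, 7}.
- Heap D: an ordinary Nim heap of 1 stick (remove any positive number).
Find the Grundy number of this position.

Heap A is a plain Nim heap of size 4, so its Grundy value is 4.
Heap B is a plain Nim heap of size 2, so its Grundy value is 2.
Build the Grundy sequence for heap C with g(k) = mex{g(k−s) : s ∈ {6, 7}, s ≤ k}:
k:     0  1  2  3  4  5  6  7  8  9 10 11 12 13
g(k):  0  0  0  0  0  0  1  1  1  1  1  1  2  0
So g(13) = 0.
Heap D is a plain Nim heap of size 1, so its Grundy value is 1.
The value of a disjunctive sum is the nim-sum of the parts.
Combined value = 4 ⊕ 2 ⊕ 0 ⊕ 1 = 7.

7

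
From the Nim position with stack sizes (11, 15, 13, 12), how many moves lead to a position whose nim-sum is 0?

3

In binary:
  1011  (11)
  1111  (15)
  1101  (13)
  1100  (12)
  ----
  0101  (5)
The overall nim-sum is X = 5. A stack of size p has a winning move iff p XOR X < p (reduce it to p XOR X).
  11: 11 XOR 5 = 14 ≥ 11 — no move.
  15: 15 XOR 5 = 10 < 15 — winning move (to 10).
  13: 13 XOR 5 = 8 < 13 — winning move (to 8).
  12: 12 XOR 5 = 9 < 12 — winning move (to 9).
That gives 3 winning moves.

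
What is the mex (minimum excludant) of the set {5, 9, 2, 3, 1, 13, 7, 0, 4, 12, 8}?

6

The values 0, 1, 2, 3, 4, 5 are all present; 6 is the first non-negative integer missing from the set.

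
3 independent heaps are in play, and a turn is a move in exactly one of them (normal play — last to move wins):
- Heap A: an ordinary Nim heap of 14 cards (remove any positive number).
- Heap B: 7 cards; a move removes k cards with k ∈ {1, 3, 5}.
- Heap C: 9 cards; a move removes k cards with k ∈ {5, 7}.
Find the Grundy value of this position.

14

Heap A is a plain Nim heap of size 14, so its Grundy value is 14.
For heap B, compute g(0), g(1), … with moves {1, 3, 5}:
g(0) = mex{} = 0
g(1) = mex{0} = 1
g(2) = mex{1} = 0
g(3) = mex{0} = 1
g(4) = mex{1} = 0
g(5) = mex{0} = 1
g(6) = mex{1} = 0
g(7) = mex{0} = 1
So g(7) = 1.
For heap C, compute g(0), g(1), … with moves {5, 7}:
g(0) = mex{} = 0
g(1) = mex{} = 0
g(2) = mex{} = 0
g(3) = mex{} = 0
g(4) = mex{} = 0
g(5) = mex{0} = 1
g(6) = mex{0} = 1
g(7) = mex{0} = 1
g(8) = mex{0} = 1
g(9) = mex{0} = 1
So g(9) = 1.
The value of a disjunctive sum is the nim-sum of the parts.
Combined value = 14 XOR 1 XOR 1 = 14.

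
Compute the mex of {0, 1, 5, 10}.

The values 0, 1 are all present; 2 is the first non-negative integer missing from the set.

2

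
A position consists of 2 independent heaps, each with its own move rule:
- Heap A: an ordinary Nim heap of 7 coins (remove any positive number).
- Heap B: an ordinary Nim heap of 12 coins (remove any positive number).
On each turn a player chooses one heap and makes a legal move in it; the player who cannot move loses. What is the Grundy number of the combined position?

Heap A is a plain Nim heap of size 7, so its Grundy value is 7.
Heap B is a plain Nim heap of size 12, so its Grundy value is 12.
By the Sprague-Grundy theorem, the Grundy value of a sum of independent games is the XOR of the component values.
Combined value = 7 XOR 12 = 11.

11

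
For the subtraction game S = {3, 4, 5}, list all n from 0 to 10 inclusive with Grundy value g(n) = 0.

0, 1, 2, 8, 9, 10

Build the Grundy sequence with g(k) = mex{g(k−s) : s ∈ {3, 4, 5}, s ≤ k}:
g(0) = mex{} = 0
g(1) = mex{} = 0
g(2) = mex{} = 0
g(3) = mex{0} = 1
g(4) = mex{0} = 1
g(5) = mex{0} = 1
g(6) = mex{0,1} = 2
g(7) = mex{0,1} = 2
g(8) = mex{1} = 0
g(9) = mex{1,2} = 0
g(10) = mex{1,2} = 0
The P-positions (g = 0) in 0..10 are 0, 1, 2, 8, 9, 10.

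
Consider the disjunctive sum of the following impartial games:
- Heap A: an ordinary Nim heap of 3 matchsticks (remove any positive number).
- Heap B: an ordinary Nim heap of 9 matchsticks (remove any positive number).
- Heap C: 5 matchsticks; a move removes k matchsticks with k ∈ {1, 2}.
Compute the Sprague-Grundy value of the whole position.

8

Heap A is a plain Nim heap of size 3, so its Grundy value is 3.
Heap B is a plain Nim heap of size 9, so its Grundy value is 9.
Build the Grundy sequence for heap C with g(k) = mex{g(k−s) : s ∈ {1, 2}, s ≤ k}:
k:     0  1  2  3  4  5
g(k):  0  1  2  0  1  2
So g(5) = 2.
By the Sprague-Grundy theorem, the Grundy value of a sum of independent games is the XOR of the component values.
Combined value = 3 ⊕ 9 ⊕ 2 = 8.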